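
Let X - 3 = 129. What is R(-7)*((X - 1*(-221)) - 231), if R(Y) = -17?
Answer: -2074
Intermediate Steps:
X = 132 (X = 3 + 129 = 132)
R(-7)*((X - 1*(-221)) - 231) = -17*((132 - 1*(-221)) - 231) = -17*((132 + 221) - 231) = -17*(353 - 231) = -17*122 = -2074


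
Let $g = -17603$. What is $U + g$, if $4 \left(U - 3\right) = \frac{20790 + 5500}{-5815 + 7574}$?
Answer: $- \frac{61903655}{3518} \approx -17596.0$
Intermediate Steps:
$U = \frac{23699}{3518}$ ($U = 3 + \frac{\left(20790 + 5500\right) \frac{1}{-5815 + 7574}}{4} = 3 + \frac{26290 \cdot \frac{1}{1759}}{4} = 3 + \frac{1}{4} \cdot \frac{26290}{1759} = 3 + \frac{13145}{3518} = \frac{23699}{3518} \approx 6.7365$)
$U + g = \frac{23699}{3518} - 17603 = - \frac{61903655}{3518}$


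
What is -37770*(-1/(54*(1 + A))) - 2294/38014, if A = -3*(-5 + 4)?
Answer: 119607773/684252 ≈ 174.80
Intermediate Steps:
A = 3 (A = -3*(-1) = 3)
-37770*(-1/(54*(1 + A))) - 2294/38014 = -37770*(-1/(54*(1 + 3))) - 2294/38014 = -37770/((-54*4)) - 2294*1/38014 = -37770/(-216) - 1147/19007 = -37770*(-1/216) - 1147/19007 = 6295/36 - 1147/19007 = 119607773/684252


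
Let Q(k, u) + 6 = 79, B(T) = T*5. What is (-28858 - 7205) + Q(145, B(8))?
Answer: -35990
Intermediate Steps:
B(T) = 5*T
Q(k, u) = 73 (Q(k, u) = -6 + 79 = 73)
(-28858 - 7205) + Q(145, B(8)) = (-28858 - 7205) + 73 = -36063 + 73 = -35990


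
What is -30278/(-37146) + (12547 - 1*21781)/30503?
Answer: 290281835/566532219 ≈ 0.51238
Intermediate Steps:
-30278/(-37146) + (12547 - 1*21781)/30503 = -30278*(-1/37146) + (12547 - 21781)*(1/30503) = 15139/18573 - 9234*1/30503 = 15139/18573 - 9234/30503 = 290281835/566532219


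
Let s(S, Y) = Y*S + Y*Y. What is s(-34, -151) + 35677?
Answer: 63612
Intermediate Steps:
s(S, Y) = Y² + S*Y (s(S, Y) = S*Y + Y² = Y² + S*Y)
s(-34, -151) + 35677 = -151*(-34 - 151) + 35677 = -151*(-185) + 35677 = 27935 + 35677 = 63612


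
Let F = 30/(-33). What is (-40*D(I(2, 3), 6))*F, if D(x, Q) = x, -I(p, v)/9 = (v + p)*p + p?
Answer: -43200/11 ≈ -3927.3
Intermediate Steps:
I(p, v) = -9*p - 9*p*(p + v) (I(p, v) = -9*((v + p)*p + p) = -9*((p + v)*p + p) = -9*(p*(p + v) + p) = -9*(p + p*(p + v)) = -9*p - 9*p*(p + v))
F = -10/11 (F = 30*(-1/33) = -10/11 ≈ -0.90909)
(-40*D(I(2, 3), 6))*F = -(-360)*2*(1 + 2 + 3)*(-10/11) = -(-360)*2*6*(-10/11) = -40*(-108)*(-10/11) = 4320*(-10/11) = -43200/11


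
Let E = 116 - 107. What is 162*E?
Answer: 1458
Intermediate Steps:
E = 9
162*E = 162*9 = 1458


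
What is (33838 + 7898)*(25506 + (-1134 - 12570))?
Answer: 492568272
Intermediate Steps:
(33838 + 7898)*(25506 + (-1134 - 12570)) = 41736*(25506 - 13704) = 41736*11802 = 492568272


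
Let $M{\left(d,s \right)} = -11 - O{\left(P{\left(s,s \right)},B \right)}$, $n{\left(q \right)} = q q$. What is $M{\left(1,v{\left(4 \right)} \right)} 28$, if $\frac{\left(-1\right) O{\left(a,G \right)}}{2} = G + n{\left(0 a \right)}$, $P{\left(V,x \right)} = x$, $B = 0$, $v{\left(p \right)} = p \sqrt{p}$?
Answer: $-308$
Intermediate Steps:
$v{\left(p \right)} = p^{\frac{3}{2}}$
$n{\left(q \right)} = q^{2}$
$O{\left(a,G \right)} = - 2 G$ ($O{\left(a,G \right)} = - 2 \left(G + \left(0 a\right)^{2}\right) = - 2 \left(G + 0^{2}\right) = - 2 \left(G + 0\right) = - 2 G$)
$M{\left(d,s \right)} = -11$ ($M{\left(d,s \right)} = -11 - \left(-2\right) 0 = -11 - 0 = -11 + 0 = -11$)
$M{\left(1,v{\left(4 \right)} \right)} 28 = \left(-11\right) 28 = -308$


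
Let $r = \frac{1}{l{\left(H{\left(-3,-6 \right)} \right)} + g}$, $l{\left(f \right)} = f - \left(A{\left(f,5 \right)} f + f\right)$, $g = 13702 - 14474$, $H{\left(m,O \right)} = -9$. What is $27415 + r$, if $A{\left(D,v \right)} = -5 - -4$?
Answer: $\frac{21411114}{781} \approx 27415.0$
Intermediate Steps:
$g = -772$ ($g = 13702 - 14474 = -772$)
$A{\left(D,v \right)} = -1$ ($A{\left(D,v \right)} = -5 + 4 = -1$)
$l{\left(f \right)} = f$ ($l{\left(f \right)} = f - \left(- f + f\right) = f - 0 = f + 0 = f$)
$r = - \frac{1}{781}$ ($r = \frac{1}{-9 - 772} = \frac{1}{-781} = - \frac{1}{781} \approx -0.0012804$)
$27415 + r = 27415 - \frac{1}{781} = \frac{21411114}{781}$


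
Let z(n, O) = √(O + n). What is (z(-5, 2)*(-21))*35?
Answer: -735*I*√3 ≈ -1273.1*I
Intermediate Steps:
(z(-5, 2)*(-21))*35 = (√(2 - 5)*(-21))*35 = (√(-3)*(-21))*35 = ((I*√3)*(-21))*35 = -21*I*√3*35 = -735*I*√3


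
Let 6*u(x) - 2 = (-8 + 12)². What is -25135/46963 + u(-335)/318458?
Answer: -1143471563/2136534722 ≈ -0.53520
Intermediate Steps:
u(x) = 3 (u(x) = ⅓ + (-8 + 12)²/6 = ⅓ + (⅙)*4² = ⅓ + (⅙)*16 = ⅓ + 8/3 = 3)
-25135/46963 + u(-335)/318458 = -25135/46963 + 3/318458 = -1143471563/2136534722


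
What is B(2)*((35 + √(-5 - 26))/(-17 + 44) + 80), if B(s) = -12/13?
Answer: -8780/117 - 4*I*√31/117 ≈ -75.043 - 0.19035*I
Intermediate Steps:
B(s) = -12/13 (B(s) = -12*1/13 = -12/13)
B(2)*((35 + √(-5 - 26))/(-17 + 44) + 80) = -12*((35 + √(-5 - 26))/(-17 + 44) + 80)/13 = -12*((35 + √(-31))/27 + 80)/13 = -12*((35 + I*√31)*(1/27) + 80)/13 = -12*((35/27 + I*√31/27) + 80)/13 = -12*(2195/27 + I*√31/27)/13 = -8780/117 - 4*I*√31/117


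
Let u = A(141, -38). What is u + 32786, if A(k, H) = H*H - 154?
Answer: 34076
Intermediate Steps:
A(k, H) = -154 + H**2 (A(k, H) = H**2 - 154 = -154 + H**2)
u = 1290 (u = -154 + (-38)**2 = -154 + 1444 = 1290)
u + 32786 = 1290 + 32786 = 34076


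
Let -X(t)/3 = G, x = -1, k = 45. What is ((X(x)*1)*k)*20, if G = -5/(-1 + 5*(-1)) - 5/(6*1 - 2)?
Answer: 1125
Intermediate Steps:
G = -5/12 (G = -5/(-1 - 5) - 5/(6 - 2) = -5/(-6) - 5/4 = -5*(-1/6) - 5*1/4 = 5/6 - 5/4 = -5/12 ≈ -0.41667)
X(t) = 5/4 (X(t) = -3*(-5/12) = 5/4)
((X(x)*1)*k)*20 = (((5/4)*1)*45)*20 = ((5/4)*45)*20 = (225/4)*20 = 1125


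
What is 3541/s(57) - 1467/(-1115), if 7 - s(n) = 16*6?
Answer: -3817652/99235 ≈ -38.471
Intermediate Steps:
s(n) = -89 (s(n) = 7 - 16*6 = 7 - 1*96 = 7 - 96 = -89)
3541/s(57) - 1467/(-1115) = 3541/(-89) - 1467/(-1115) = 3541*(-1/89) - 1467*(-1/1115) = -3541/89 + 1467/1115 = -3817652/99235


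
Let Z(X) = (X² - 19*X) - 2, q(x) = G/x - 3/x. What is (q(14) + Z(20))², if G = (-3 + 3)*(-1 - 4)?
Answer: 62001/196 ≈ 316.33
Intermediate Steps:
G = 0 (G = 0*(-5) = 0)
q(x) = -3/x (q(x) = 0/x - 3/x = 0 - 3/x = -3/x)
Z(X) = -2 + X² - 19*X
(q(14) + Z(20))² = (-3/14 + (-2 + 20² - 19*20))² = (-3*1/14 + (-2 + 400 - 380))² = (-3/14 + 18)² = (249/14)² = 62001/196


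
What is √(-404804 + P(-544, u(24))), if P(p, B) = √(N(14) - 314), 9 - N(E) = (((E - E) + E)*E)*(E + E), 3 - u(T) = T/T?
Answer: √(-404804 + I*√5793) ≈ 0.06 + 636.24*I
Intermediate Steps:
u(T) = 2 (u(T) = 3 - T/T = 3 - 1*1 = 3 - 1 = 2)
N(E) = 9 - 2*E³ (N(E) = 9 - ((E - E) + E)*E*(E + E) = 9 - (0 + E)*E*2*E = 9 - E*E*2*E = 9 - E²*2*E = 9 - 2*E³)
P(p, B) = I*√5793 (P(p, B) = √((9 - 2*14³) - 314) = √((9 - 2*2744) - 314) = √((9 - 5488) - 314) = √(-5479 - 314) = √(-5793) = I*√5793)
√(-404804 + P(-544, u(24))) = √(-404804 + I*√5793)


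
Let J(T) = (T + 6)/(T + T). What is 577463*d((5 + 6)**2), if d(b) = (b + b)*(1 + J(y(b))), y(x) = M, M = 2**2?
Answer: 628857207/2 ≈ 3.1443e+8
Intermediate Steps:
M = 4
y(x) = 4
J(T) = (6 + T)/(2*T) (J(T) = (6 + T)/((2*T)) = (6 + T)*(1/(2*T)) = (6 + T)/(2*T))
d(b) = 9*b/2 (d(b) = (b + b)*(1 + (1/2)*(6 + 4)/4) = (2*b)*(1 + (1/2)*(1/4)*10) = (2*b)*(1 + 5/4) = (2*b)*(9/4) = 9*b/2)
577463*d((5 + 6)**2) = 577463*(9*(5 + 6)**2/2) = 577463*((9/2)*11**2) = 577463*((9/2)*121) = 577463*(1089/2) = 628857207/2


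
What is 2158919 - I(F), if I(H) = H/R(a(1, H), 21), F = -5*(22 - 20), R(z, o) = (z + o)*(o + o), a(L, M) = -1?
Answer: 181349197/84 ≈ 2.1589e+6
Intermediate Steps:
R(z, o) = 2*o*(o + z) (R(z, o) = (o + z)*(2*o) = 2*o*(o + z))
F = -10 (F = -5*2 = -10)
I(H) = H/840 (I(H) = H/((2*21*(21 - 1))) = H/((2*21*20)) = H/840)
2158919 - I(F) = 2158919 - (-10)/840 = 2158919 - 1*(-1/84) = 2158919 + 1/84 = 181349197/84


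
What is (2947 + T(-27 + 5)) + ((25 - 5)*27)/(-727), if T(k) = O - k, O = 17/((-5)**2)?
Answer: 53960434/18175 ≈ 2968.9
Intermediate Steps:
O = 17/25 ≈ 0.68000
T(k) = 17/25 - k
(2947 + T(-27 + 5)) + ((25 - 5)*27)/(-727) = (2947 + (17/25 - (-27 + 5))) + ((25 - 5)*27)/(-727) = (2947 + (17/25 - 1*(-22))) + (20*27)*(-1/727) = (2947 + (17/25 + 22)) + 540*(-1/727) = (2947 + 567/25) - 540/727 = 74242/25 - 540/727 = 53960434/18175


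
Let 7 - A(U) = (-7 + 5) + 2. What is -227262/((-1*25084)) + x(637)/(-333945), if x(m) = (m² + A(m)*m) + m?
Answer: 2186229031/279222546 ≈ 7.8297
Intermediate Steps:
A(U) = 7 (A(U) = 7 - ((-7 + 5) + 2) = 7 - (-2 + 2) = 7 - 1*0 = 7 + 0 = 7)
x(m) = m² + 8*m (x(m) = (m² + 7*m) + m = m² + 8*m)
-227262/((-1*25084)) + x(637)/(-333945) = -227262/((-1*25084)) + (637*(8 + 637))/(-333945) = -227262/(-25084) + (637*645)*(-1/333945) = -227262*(-1/25084) + 410865*(-1/333945) = 113631/12542 - 27391/22263 = 2186229031/279222546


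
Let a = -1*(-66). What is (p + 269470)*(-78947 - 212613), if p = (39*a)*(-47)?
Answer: -43294327520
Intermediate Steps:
a = 66
p = -120978 (p = (39*66)*(-47) = 2574*(-47) = -120978)
(p + 269470)*(-78947 - 212613) = (-120978 + 269470)*(-78947 - 212613) = 148492*(-291560) = -43294327520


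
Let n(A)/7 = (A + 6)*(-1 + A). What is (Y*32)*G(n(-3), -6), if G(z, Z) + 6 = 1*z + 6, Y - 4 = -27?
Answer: 61824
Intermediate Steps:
Y = -23 (Y = 4 - 27 = -23)
n(A) = 7*(-1 + A)*(6 + A) (n(A) = 7*((A + 6)*(-1 + A)) = 7*((6 + A)*(-1 + A)) = 7*((-1 + A)*(6 + A)) = 7*(-1 + A)*(6 + A))
G(z, Z) = z (G(z, Z) = -6 + (1*z + 6) = -6 + (z + 6) = -6 + (6 + z) = z)
(Y*32)*G(n(-3), -6) = (-23*32)*(-42 + 7*(-3)**2 + 35*(-3)) = -736*(-42 + 7*9 - 105) = -736*(-42 + 63 - 105) = -736*(-84) = 61824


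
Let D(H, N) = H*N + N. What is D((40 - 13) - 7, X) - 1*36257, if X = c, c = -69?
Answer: -37706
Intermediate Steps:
X = -69
D(H, N) = N + H*N
D((40 - 13) - 7, X) - 1*36257 = -69*(1 + ((40 - 13) - 7)) - 1*36257 = -69*(1 + (27 - 7)) - 36257 = -69*(1 + 20) - 36257 = -69*21 - 36257 = -1449 - 36257 = -37706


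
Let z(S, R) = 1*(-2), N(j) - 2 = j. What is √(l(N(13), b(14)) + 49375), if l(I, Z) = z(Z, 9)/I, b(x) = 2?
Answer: √11109345/15 ≈ 222.20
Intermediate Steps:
N(j) = 2 + j
z(S, R) = -2
l(I, Z) = -2/I
√(l(N(13), b(14)) + 49375) = √(-2/(2 + 13) + 49375) = √(-2/15 + 49375) = √(740623/15) = √11109345/15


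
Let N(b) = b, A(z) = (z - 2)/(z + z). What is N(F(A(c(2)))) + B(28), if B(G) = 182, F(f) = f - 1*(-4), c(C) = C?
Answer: 186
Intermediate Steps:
A(z) = (-2 + z)/(2*z) (A(z) = (-2 + z)/((2*z)) = (-2 + z)*(1/(2*z)) = (-2 + z)/(2*z))
F(f) = 4 + f (F(f) = f + 4 = 4 + f)
N(F(A(c(2)))) + B(28) = (4 + (½)*(-2 + 2)/2) + 182 = (4 + (½)*(½)*0) + 182 = (4 + 0) + 182 = 4 + 182 = 186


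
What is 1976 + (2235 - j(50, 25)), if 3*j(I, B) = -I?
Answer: 12683/3 ≈ 4227.7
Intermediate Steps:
j(I, B) = -I/3 (j(I, B) = (-I)/3 = -I/3)
1976 + (2235 - j(50, 25)) = 1976 + (2235 - (-1)*50/3) = 1976 + (2235 - 1*(-50/3)) = 1976 + (2235 + 50/3) = 1976 + 6755/3 = 12683/3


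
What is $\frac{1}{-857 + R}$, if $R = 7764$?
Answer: $\frac{1}{6907} \approx 0.00014478$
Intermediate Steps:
$\frac{1}{-857 + R} = \frac{1}{-857 + 7764} = \frac{1}{6907}$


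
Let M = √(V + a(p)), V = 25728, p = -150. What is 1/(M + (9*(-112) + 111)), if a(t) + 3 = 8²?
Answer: -897/778820 - √25789/778820 ≈ -0.0013579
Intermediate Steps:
a(t) = 61 (a(t) = -3 + 8² = -3 + 64 = 61)
M = √25789 (M = √(25728 + 61) = √25789 ≈ 160.59)
1/(M + (9*(-112) + 111)) = 1/(√25789 + (9*(-112) + 111)) = 1/(√25789 + (-1008 + 111)) = 1/(√25789 - 897) = 1/(-897 + √25789)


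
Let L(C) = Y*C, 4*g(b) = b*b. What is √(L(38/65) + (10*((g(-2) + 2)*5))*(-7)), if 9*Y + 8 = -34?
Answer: I*√40029990/195 ≈ 32.446*I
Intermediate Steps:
Y = -14/3 (Y = -8/9 + (⅑)*(-34) = -8/9 - 34/9 = -14/3 ≈ -4.6667)
g(b) = b²/4 (g(b) = (b*b)/4 = b²/4)
L(C) = -14*C/3
√(L(38/65) + (10*((g(-2) + 2)*5))*(-7)) = √(-532/(3*65) + (10*(((¼)*(-2)² + 2)*5))*(-7)) = √(-532/(3*65) + (10*(((¼)*4 + 2)*5))*(-7)) = √(-14/3*38/65 + (10*((1 + 2)*5))*(-7)) = √(-532/195 + (10*(3*5))*(-7)) = √(-532/195 + (10*15)*(-7)) = √(-532/195 + 150*(-7)) = √(-532/195 - 1050) = √(-205282/195) = I*√40029990/195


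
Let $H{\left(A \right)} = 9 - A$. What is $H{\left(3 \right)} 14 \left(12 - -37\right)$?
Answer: $4116$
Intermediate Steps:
$H{\left(3 \right)} 14 \left(12 - -37\right) = \left(9 - 3\right) 14 \left(12 - -37\right) = \left(9 - 3\right) 14 \left(12 + 37\right) = 6 \cdot 14 \cdot 49 = 84 \cdot 49 = 4116$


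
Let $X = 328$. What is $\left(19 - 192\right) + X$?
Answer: $155$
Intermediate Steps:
$\left(19 - 192\right) + X = \left(19 - 192\right) + 328 = -173 + 328 = 155$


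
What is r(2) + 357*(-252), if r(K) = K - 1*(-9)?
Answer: -89953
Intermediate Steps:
r(K) = 9 + K (r(K) = K + 9 = 9 + K)
r(2) + 357*(-252) = (9 + 2) + 357*(-252) = 11 - 89964 = -89953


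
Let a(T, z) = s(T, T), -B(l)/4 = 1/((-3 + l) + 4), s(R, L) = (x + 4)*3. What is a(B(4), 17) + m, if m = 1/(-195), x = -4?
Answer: -1/195 ≈ -0.0051282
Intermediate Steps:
s(R, L) = 0 (s(R, L) = (-4 + 4)*3 = 0*3 = 0)
m = -1/195 ≈ -0.0051282
B(l) = -4/(1 + l) (B(l) = -4/((-3 + l) + 4) = -4/(1 + l))
a(T, z) = 0
a(B(4), 17) + m = 0 - 1/195 = -1/195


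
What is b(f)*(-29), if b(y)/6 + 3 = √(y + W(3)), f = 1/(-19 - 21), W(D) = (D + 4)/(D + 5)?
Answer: 522 - 87*√85/5 ≈ 361.58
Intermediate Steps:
W(D) = (4 + D)/(5 + D)
f = -1/40 (f = 1/(-40) = -1/40 ≈ -0.025000)
b(y) = -18 + 6*√(7/8 + y) (b(y) = -18 + 6*√(y + (4 + 3)/(5 + 3)) = -18 + 6*√(y + 7/8) = -18 + 6*√(7/8 + y))
b(f)*(-29) = (-18 + 3*√(14 + 16*(-1/40))/2)*(-29) = (-18 + 3*√(14 - ⅖)/2)*(-29) = (-18 + 3*√(68/5)/2)*(-29) = (-18 + 3*(2*√85/5)/2)*(-29) = (-18 + 3*√85/5)*(-29) = 522 - 87*√85/5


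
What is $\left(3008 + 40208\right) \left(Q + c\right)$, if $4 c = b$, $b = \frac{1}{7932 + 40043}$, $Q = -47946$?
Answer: $- \frac{99405847258796}{47975} \approx -2.072 \cdot 10^{9}$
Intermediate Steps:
$b = \frac{1}{47975} \approx 2.0844 \cdot 10^{-5}$
$c = \frac{1}{191900}$ ($c = \frac{1}{4} \cdot \frac{1}{47975} = \frac{1}{191900} \approx 5.211 \cdot 10^{-6}$)
$\left(3008 + 40208\right) \left(Q + c\right) = \left(3008 + 40208\right) \left(-47946 + \frac{1}{191900}\right) = 43216 \left(- \frac{9200837399}{191900}\right) = - \frac{99405847258796}{47975}$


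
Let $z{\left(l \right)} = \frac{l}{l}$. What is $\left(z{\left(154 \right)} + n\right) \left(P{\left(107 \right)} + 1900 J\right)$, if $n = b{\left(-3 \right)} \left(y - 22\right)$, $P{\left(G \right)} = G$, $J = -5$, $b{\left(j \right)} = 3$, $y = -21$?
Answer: $1202304$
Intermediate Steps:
$z{\left(l \right)} = 1$
$n = -129$ ($n = 3 \left(-21 - 22\right) = 3 \left(-43\right) = -129$)
$\left(z{\left(154 \right)} + n\right) \left(P{\left(107 \right)} + 1900 J\right) = \left(1 - 129\right) \left(107 + 1900 \left(-5\right)\right) = - 128 \left(107 - 9500\right) = \left(-128\right) \left(-9393\right) = 1202304$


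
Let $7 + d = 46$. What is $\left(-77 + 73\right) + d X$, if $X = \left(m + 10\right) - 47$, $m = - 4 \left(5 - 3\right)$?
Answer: $-1759$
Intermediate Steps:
$d = 39$ ($d = -7 + 46 = 39$)
$m = -8$ ($m = \left(-4\right) 2 = -8$)
$X = -45$ ($X = \left(-8 + 10\right) - 47 = 2 - 47 = -45$)
$\left(-77 + 73\right) + d X = \left(-77 + 73\right) + 39 \left(-45\right) = -4 - 1755 = -1759$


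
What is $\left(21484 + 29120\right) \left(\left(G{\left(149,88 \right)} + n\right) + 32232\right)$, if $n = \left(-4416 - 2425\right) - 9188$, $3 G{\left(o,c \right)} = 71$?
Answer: $821134240$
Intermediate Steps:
$G{\left(o,c \right)} = \frac{71}{3}$ ($G{\left(o,c \right)} = \frac{1}{3} \cdot 71 = \frac{71}{3}$)
$n = -16029$ ($n = \left(-4416 - 2425\right) - 9188 = -6841 - 9188 = -16029$)
$\left(21484 + 29120\right) \left(\left(G{\left(149,88 \right)} + n\right) + 32232\right) = \left(21484 + 29120\right) \left(\left(\frac{71}{3} - 16029\right) + 32232\right) = 50604 \left(- \frac{48016}{3} + 32232\right) = 50604 \cdot \frac{48680}{3} = 821134240$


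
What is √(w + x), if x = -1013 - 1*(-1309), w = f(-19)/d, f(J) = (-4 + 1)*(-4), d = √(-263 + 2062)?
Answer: 2*√(239493674 + 5397*√1799)/1799 ≈ 17.213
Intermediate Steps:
d = √1799 ≈ 42.415
f(J) = 12 (f(J) = -3*(-4) = 12)
w = 12*√1799/1799 (w = 12/(√1799) = 12*(√1799/1799) = 12*√1799/1799 ≈ 0.28292)
x = 296 (x = -1013 + 1309 = 296)
√(w + x) = √(12*√1799/1799 + 296) = √(296 + 12*√1799/1799)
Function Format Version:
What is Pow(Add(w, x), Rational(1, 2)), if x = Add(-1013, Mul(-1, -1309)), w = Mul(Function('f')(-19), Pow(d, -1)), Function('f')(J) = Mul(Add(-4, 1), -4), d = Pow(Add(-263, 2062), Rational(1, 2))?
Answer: Mul(Rational(2, 1799), Pow(Add(239493674, Mul(5397, Pow(1799, Rational(1, 2)))), Rational(1, 2))) ≈ 17.213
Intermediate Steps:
d = Pow(1799, Rational(1, 2)) ≈ 42.415
Function('f')(J) = 12 (Function('f')(J) = Mul(-3, -4) = 12)
w = Mul(Rational(12, 1799), Pow(1799, Rational(1, 2))) (w = Mul(12, Pow(Pow(1799, Rational(1, 2)), -1)) = Mul(12, Mul(Rational(1, 1799), Pow(1799, Rational(1, 2)))) = Mul(Rational(12, 1799), Pow(1799, Rational(1, 2))) ≈ 0.28292)
x = 296 (x = Add(-1013, 1309) = 296)
Pow(Add(w, x), Rational(1, 2)) = Pow(Add(Mul(Rational(12, 1799), Pow(1799, Rational(1, 2))), 296), Rational(1, 2)) = Pow(Add(296, Mul(Rational(12, 1799), Pow(1799, Rational(1, 2)))), Rational(1, 2))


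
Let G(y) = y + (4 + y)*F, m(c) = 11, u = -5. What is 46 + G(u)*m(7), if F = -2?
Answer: 13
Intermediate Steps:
G(y) = -8 - y (G(y) = y + (4 + y)*(-2) = y + (-8 - 2*y) = -8 - y)
46 + G(u)*m(7) = 46 + (-8 - 1*(-5))*11 = 46 + (-8 + 5)*11 = 46 - 3*11 = 46 - 33 = 13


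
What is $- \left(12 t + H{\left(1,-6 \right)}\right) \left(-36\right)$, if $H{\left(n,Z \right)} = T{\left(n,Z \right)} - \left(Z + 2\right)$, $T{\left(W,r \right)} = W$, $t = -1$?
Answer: $-252$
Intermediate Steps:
$H{\left(n,Z \right)} = -2 + n - Z$ ($H{\left(n,Z \right)} = n - \left(Z + 2\right) = n - \left(2 + Z\right) = -2 + n - Z$)
$- \left(12 t + H{\left(1,-6 \right)}\right) \left(-36\right) = - \left(12 \left(-1\right) - -5\right) \left(-36\right) = - \left(-12 + \left(-2 + 1 + 6\right)\right) \left(-36\right) = - \left(-12 + 5\right) \left(-36\right) = - \left(-7\right) \left(-36\right) = \left(-1\right) 252 = -252$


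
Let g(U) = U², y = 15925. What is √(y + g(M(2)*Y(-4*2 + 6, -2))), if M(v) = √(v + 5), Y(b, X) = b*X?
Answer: √16037 ≈ 126.64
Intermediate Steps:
Y(b, X) = X*b
M(v) = √(5 + v)
√(y + g(M(2)*Y(-4*2 + 6, -2))) = √(15925 + (√(5 + 2)*(-2*(-4*2 + 6)))²) = √(15925 + (√7*(-2*(-8 + 6)))²) = √(15925 + (√7*(-2*(-2)))²) = √(15925 + (√7*4)²) = √(15925 + (4*√7)²) = √(15925 + 112) = √16037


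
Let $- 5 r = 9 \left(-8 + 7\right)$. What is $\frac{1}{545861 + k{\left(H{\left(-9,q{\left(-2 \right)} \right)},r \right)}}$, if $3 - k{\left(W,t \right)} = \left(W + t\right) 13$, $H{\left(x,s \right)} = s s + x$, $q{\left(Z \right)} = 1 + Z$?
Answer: $\frac{5}{2729723} \approx 1.8317 \cdot 10^{-6}$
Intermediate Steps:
$H{\left(x,s \right)} = x + s^{2}$ ($H{\left(x,s \right)} = s^{2} + x = x + s^{2}$)
$r = \frac{9}{5}$ ($r = - \frac{9 \left(-8 + 7\right)}{5} = - \frac{9 \left(-1\right)}{5} = \left(- \frac{1}{5}\right) \left(-9\right) = \frac{9}{5} \approx 1.8$)
$k{\left(W,t \right)} = 3 - 13 W - 13 t$ ($k{\left(W,t \right)} = 3 - \left(W + t\right) 13 = 3 - \left(13 W + 13 t\right) = 3 - 13 W - 13 t$)
$\frac{1}{545861 + k{\left(H{\left(-9,q{\left(-2 \right)} \right)},r \right)}} = \frac{1}{545861 - \left(\frac{102}{5} + 13 \left(-9 + \left(1 - 2\right)^{2}\right)\right)} = \frac{1}{545861 - \left(\frac{102}{5} + 13 \left(-9 + \left(-1\right)^{2}\right)\right)} = \frac{1}{545861 - \left(\frac{102}{5} + 13 \left(-9 + 1\right)\right)} = \frac{1}{545861 - - \frac{418}{5}} = \frac{1}{545861 + \left(3 + 104 - \frac{117}{5}\right)} = \frac{1}{545861 + \frac{418}{5}} = \frac{1}{\frac{2729723}{5}} = \frac{5}{2729723}$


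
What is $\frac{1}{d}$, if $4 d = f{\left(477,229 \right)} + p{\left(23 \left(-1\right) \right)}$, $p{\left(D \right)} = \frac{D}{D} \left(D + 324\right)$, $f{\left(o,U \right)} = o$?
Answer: $\frac{2}{389} \approx 0.0051414$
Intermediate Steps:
$p{\left(D \right)} = 324 + D$ ($p{\left(D \right)} = 1 \left(324 + D\right) = 324 + D$)
$d = \frac{389}{2}$ ($d = \frac{477 + \left(324 + 23 \left(-1\right)\right)}{4} = \frac{477 + \left(324 - 23\right)}{4} = \frac{477 + 301}{4} = \frac{1}{4} \cdot 778 = \frac{389}{2} \approx 194.5$)
$\frac{1}{d} = \frac{1}{\frac{389}{2}} = \frac{2}{389}$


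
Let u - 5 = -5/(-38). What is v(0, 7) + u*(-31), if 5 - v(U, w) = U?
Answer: -5855/38 ≈ -154.08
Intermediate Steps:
v(U, w) = 5 - U
u = 195/38 (u = 5 - 5/(-38) = 5 - 5*(-1/38) = 5 + 5/38 = 195/38 ≈ 5.1316)
v(0, 7) + u*(-31) = (5 - 1*0) + (195/38)*(-31) = (5 + 0) - 6045/38 = 5 - 6045/38 = -5855/38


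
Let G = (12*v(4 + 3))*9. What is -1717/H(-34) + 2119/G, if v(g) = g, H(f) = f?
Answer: 40297/756 ≈ 53.303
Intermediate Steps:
G = 756 (G = (12*(4 + 3))*9 = (12*7)*9 = 84*9 = 756)
-1717/H(-34) + 2119/G = -1717/(-34) + 2119/756 = -1717*(-1/34) + 2119*(1/756) = 101/2 + 2119/756 = 40297/756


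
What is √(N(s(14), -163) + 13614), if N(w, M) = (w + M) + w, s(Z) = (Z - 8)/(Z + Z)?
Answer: 4*√41195/7 ≈ 115.98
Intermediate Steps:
s(Z) = (-8 + Z)/(2*Z) (s(Z) = (-8 + Z)/((2*Z)) = (-8 + Z)*(1/(2*Z)) = (-8 + Z)/(2*Z))
N(w, M) = M + 2*w (N(w, M) = (M + w) + w = M + 2*w)
√(N(s(14), -163) + 13614) = √((-163 + 2*((½)*(-8 + 14)/14)) + 13614) = √((-163 + 2*((½)*(1/14)*6)) + 13614) = √((-163 + 2*(3/14)) + 13614) = √((-163 + 3/7) + 13614) = √(-1138/7 + 13614) = √(94160/7) = 4*√41195/7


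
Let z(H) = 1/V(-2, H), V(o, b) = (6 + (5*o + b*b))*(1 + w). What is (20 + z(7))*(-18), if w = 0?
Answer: -1802/5 ≈ -360.40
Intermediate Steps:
V(o, b) = 6 + b**2 + 5*o (V(o, b) = (6 + (5*o + b*b))*(1 + 0) = (6 + (5*o + b**2))*1 = (6 + (b**2 + 5*o))*1 = (6 + b**2 + 5*o)*1 = 6 + b**2 + 5*o)
z(H) = 1/(-4 + H**2) (z(H) = 1/(6 + H**2 + 5*(-2)) = 1/(6 + H**2 - 10) = 1/(-4 + H**2))
(20 + z(7))*(-18) = (20 + 1/(-4 + 7**2))*(-18) = (20 + 1/(-4 + 49))*(-18) = (20 + 1/45)*(-18) = (901/45)*(-18) = -1802/5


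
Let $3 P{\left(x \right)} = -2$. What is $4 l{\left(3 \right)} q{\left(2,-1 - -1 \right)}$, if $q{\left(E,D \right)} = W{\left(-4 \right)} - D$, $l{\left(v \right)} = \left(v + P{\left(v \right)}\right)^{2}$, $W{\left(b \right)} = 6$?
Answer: $\frac{392}{3} \approx 130.67$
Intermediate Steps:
$P{\left(x \right)} = - \frac{2}{3}$ ($P{\left(x \right)} = \frac{1}{3} \left(-2\right) = - \frac{2}{3}$)
$l{\left(v \right)} = \left(- \frac{2}{3} + v\right)^{2}$ ($l{\left(v \right)} = \left(v - \frac{2}{3}\right)^{2} = \left(- \frac{2}{3} + v\right)^{2}$)
$q{\left(E,D \right)} = 6 - D$
$4 l{\left(3 \right)} q{\left(2,-1 - -1 \right)} = 4 \frac{\left(-2 + 3 \cdot 3\right)^{2}}{9} \left(6 - \left(-1 - -1\right)\right) = 4 \frac{\left(-2 + 9\right)^{2}}{9} \left(6 - \left(-1 + 1\right)\right) = 4 \frac{7^{2}}{9} \left(6 - 0\right) = 4 \cdot \frac{1}{9} \cdot 49 \left(6 + 0\right) = 4 \cdot \frac{49}{9} \cdot 6 = \frac{196}{9} \cdot 6 = \frac{392}{3}$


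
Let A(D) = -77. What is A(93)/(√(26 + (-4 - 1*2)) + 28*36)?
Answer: -19404/254011 + 77*√5/508022 ≈ -0.076051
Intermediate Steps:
A(93)/(√(26 + (-4 - 1*2)) + 28*36) = -77/(√(26 + (-4 - 1*2)) + 28*36) = -77/(√(26 + (-4 - 2)) + 1008) = -77/(√(26 - 6) + 1008) = -77/(√20 + 1008) = -77/(2*√5 + 1008) = -77/(1008 + 2*√5)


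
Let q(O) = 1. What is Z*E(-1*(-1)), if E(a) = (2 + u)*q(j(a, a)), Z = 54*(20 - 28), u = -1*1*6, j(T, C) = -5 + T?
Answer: 1728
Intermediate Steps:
u = -6 (u = -1*6 = -6)
Z = -432 (Z = 54*(-8) = -432)
E(a) = -4 (E(a) = (2 - 6)*1 = -4*1 = -4)
Z*E(-1*(-1)) = -432*(-4) = 1728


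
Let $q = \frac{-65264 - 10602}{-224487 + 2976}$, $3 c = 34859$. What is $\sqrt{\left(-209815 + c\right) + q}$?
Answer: $\frac{2 i \sqrt{2431214504380194}}{221511} \approx 445.19 i$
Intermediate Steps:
$c = \frac{34859}{3}$ ($c = \frac{1}{3} \cdot 34859 = \frac{34859}{3} \approx 11620.0$)
$q = \frac{75866}{221511}$ ($q = - \frac{75866}{-221511} = \left(-75866\right) \left(- \frac{1}{221511}\right) = \frac{75866}{221511} \approx 0.34249$)
$\sqrt{\left(-209815 + c\right) + q} = \sqrt{\left(-209815 + \frac{34859}{3}\right) + \frac{75866}{221511}} = \sqrt{- \frac{594586}{3} + \frac{75866}{221511}} = \sqrt{- \frac{43902370616}{221511}} = \frac{2 i \sqrt{2431214504380194}}{221511}$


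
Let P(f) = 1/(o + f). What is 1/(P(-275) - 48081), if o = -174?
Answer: -449/21588370 ≈ -2.0798e-5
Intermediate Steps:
P(f) = 1/(-174 + f)
1/(P(-275) - 48081) = 1/(1/(-174 - 275) - 48081) = 1/(1/(-449) - 48081) = 1/(-1/449 - 48081) = 1/(-21588370/449) = -449/21588370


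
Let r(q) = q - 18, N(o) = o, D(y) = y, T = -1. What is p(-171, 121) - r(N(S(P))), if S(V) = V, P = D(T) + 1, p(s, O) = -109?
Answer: -91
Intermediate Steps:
P = 0 (P = -1 + 1 = 0)
r(q) = -18 + q
p(-171, 121) - r(N(S(P))) = -109 - (-18 + 0) = -109 - 1*(-18) = -109 + 18 = -91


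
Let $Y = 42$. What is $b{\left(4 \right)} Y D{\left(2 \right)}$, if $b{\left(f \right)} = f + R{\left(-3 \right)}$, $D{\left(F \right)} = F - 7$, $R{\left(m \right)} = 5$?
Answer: $-1890$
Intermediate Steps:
$D{\left(F \right)} = -7 + F$
$b{\left(f \right)} = 5 + f$ ($b{\left(f \right)} = f + 5 = 5 + f$)
$b{\left(4 \right)} Y D{\left(2 \right)} = \left(5 + 4\right) 42 \left(-7 + 2\right) = 9 \cdot 42 \left(-5\right) = 378 \left(-5\right) = -1890$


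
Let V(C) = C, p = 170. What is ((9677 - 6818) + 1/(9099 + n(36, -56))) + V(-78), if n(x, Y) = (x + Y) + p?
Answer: 25721470/9249 ≈ 2781.0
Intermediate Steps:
n(x, Y) = 170 + Y + x (n(x, Y) = (x + Y) + 170 = (Y + x) + 170 = 170 + Y + x)
((9677 - 6818) + 1/(9099 + n(36, -56))) + V(-78) = ((9677 - 6818) + 1/(9099 + (170 - 56 + 36))) - 78 = (2859 + 1/(9099 + 150)) - 78 = (2859 + 1/9249) - 78 = 26442892/9249 - 78 = 25721470/9249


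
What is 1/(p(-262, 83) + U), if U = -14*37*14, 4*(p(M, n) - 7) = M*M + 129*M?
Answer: 2/2933 ≈ 0.00068190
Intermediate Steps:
p(M, n) = 7 + M²/4 + 129*M/4 (p(M, n) = 7 + (M*M + 129*M)/4 = 7 + (M² + 129*M)/4 = 7 + (M²/4 + 129*M/4) = 7 + M²/4 + 129*M/4)
U = -7252 (U = -518*14 = -7252)
1/(p(-262, 83) + U) = 1/((7 + (¼)*(-262)² + (129/4)*(-262)) - 7252) = 1/((7 + (¼)*68644 - 16899/2) - 7252) = 1/((7 + 17161 - 16899/2) - 7252) = 1/(17437/2 - 7252) = 1/(2933/2) = 2/2933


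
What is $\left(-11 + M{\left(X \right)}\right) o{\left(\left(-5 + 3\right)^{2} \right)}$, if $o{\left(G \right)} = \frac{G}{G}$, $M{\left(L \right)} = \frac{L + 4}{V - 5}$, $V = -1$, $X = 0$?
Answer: $- \frac{35}{3} \approx -11.667$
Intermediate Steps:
$M{\left(L \right)} = - \frac{2}{3} - \frac{L}{6}$ ($M{\left(L \right)} = \frac{L + 4}{-1 - 5} = \frac{4 + L}{-6} = \left(4 + L\right) \left(- \frac{1}{6}\right) = - \frac{2}{3} - \frac{L}{6}$)
$o{\left(G \right)} = 1$
$\left(-11 + M{\left(X \right)}\right) o{\left(\left(-5 + 3\right)^{2} \right)} = \left(-11 - \frac{2}{3}\right) 1 = \left(- \frac{35}{3}\right) 1 = - \frac{35}{3}$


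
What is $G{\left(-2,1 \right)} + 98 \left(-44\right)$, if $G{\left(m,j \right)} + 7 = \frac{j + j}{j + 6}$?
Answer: $- \frac{30231}{7} \approx -4318.7$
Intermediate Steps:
$G{\left(m,j \right)} = -7 + \frac{2 j}{6 + j}$ ($G{\left(m,j \right)} = -7 + \frac{j + j}{j + 6} = -7 + \frac{2 j}{6 + j}$)
$G{\left(-2,1 \right)} + 98 \left(-44\right) = \frac{-42 - 5}{6 + 1} + 98 \left(-44\right) = \frac{-42 - 5}{7} - 4312 = \frac{1}{7} \left(-47\right) - 4312 = - \frac{47}{7} - 4312 = - \frac{30231}{7}$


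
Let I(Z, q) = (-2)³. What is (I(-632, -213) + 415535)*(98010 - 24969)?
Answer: 30350507607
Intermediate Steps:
I(Z, q) = -8
(I(-632, -213) + 415535)*(98010 - 24969) = (-8 + 415535)*(98010 - 24969) = 415527*73041 = 30350507607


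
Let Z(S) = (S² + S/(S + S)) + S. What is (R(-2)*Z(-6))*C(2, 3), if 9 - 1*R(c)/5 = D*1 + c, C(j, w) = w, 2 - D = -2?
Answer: 6405/2 ≈ 3202.5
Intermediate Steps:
D = 4 (D = 2 - 1*(-2) = 2 + 2 = 4)
Z(S) = ½ + S + S² (Z(S) = (S² + S/((2*S))) + S = (S² + (1/(2*S))*S) + S = (S² + ½) + S = (½ + S²) + S = ½ + S + S²)
R(c) = 25 - 5*c (R(c) = 45 - 5*(4*1 + c) = 45 - 5*(4 + c) = 45 + (-20 - 5*c) = 25 - 5*c)
(R(-2)*Z(-6))*C(2, 3) = ((25 - 5*(-2))*(½ - 6 + (-6)²))*3 = ((25 + 10)*(½ - 6 + 36))*3 = (35*(61/2))*3 = (2135/2)*3 = 6405/2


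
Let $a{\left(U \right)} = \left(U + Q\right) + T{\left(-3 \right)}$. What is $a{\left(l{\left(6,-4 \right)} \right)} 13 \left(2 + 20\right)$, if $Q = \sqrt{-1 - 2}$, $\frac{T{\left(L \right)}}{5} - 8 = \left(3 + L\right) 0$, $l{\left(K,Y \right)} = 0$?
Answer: $11440 + 286 i \sqrt{3} \approx 11440.0 + 495.37 i$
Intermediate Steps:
$T{\left(L \right)} = 40$ ($T{\left(L \right)} = 40 + 5 \left(3 + L\right) 0 = 40 + 5 \cdot 0 = 40 + 0 = 40$)
$Q = i \sqrt{3}$ ($Q = \sqrt{-3} = i \sqrt{3} \approx 1.732 i$)
$a{\left(U \right)} = 40 + U + i \sqrt{3}$ ($a{\left(U \right)} = \left(U + i \sqrt{3}\right) + 40 = 40 + U + i \sqrt{3}$)
$a{\left(l{\left(6,-4 \right)} \right)} 13 \left(2 + 20\right) = \left(40 + 0 + i \sqrt{3}\right) 13 \left(2 + 20\right) = \left(40 + i \sqrt{3}\right) 13 \cdot 22 = \left(40 + i \sqrt{3}\right) 286 = 11440 + 286 i \sqrt{3}$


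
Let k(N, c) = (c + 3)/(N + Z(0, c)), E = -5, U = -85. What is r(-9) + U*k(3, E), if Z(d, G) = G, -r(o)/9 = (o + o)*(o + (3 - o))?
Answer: 401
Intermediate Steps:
r(o) = -54*o (r(o) = -9*(o + o)*(o + (3 - o)) = -9*2*o*3 = -54*o)
k(N, c) = (3 + c)/(N + c) (k(N, c) = (c + 3)/(N + c) = (3 + c)/(N + c))
r(-9) + U*k(3, E) = -54*(-9) - 85*(3 - 5)/(3 - 5) = 486 - 85*(-2)/(-2) = 486 - (-85)*(-2)/2 = 486 - 85*1 = 486 - 85 = 401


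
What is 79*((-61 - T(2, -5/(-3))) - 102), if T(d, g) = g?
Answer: -39026/3 ≈ -13009.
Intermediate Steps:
79*((-61 - T(2, -5/(-3))) - 102) = 79*((-61 - (-5)/(-3)) - 102) = 79*((-61 - (-5)*(-1)/3) - 102) = 79*((-61 - 1*5/3) - 102) = 79*((-61 - 5/3) - 102) = 79*(-188/3 - 102) = 79*(-494/3) = -39026/3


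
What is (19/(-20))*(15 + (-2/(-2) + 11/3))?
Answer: -1121/60 ≈ -18.683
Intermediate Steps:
(19/(-20))*(15 + (-2/(-2) + 11/3)) = (19*(-1/20))*(15 + (-2*(-½) + 11*(⅓))) = -19*(15 + (1 + 11/3))/20 = -19*(15 + 14/3)/20 = -19/20*59/3 = -1121/60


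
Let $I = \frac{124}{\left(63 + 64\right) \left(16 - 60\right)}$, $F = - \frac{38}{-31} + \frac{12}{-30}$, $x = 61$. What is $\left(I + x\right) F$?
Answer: $\frac{10903808}{216535} \approx 50.356$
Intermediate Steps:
$F = \frac{128}{155}$ ($F = \left(-38\right) \left(- \frac{1}{31}\right) + 12 \left(- \frac{1}{30}\right) = \frac{38}{31} - \frac{2}{5} = \frac{128}{155} \approx 0.82581$)
$I = - \frac{31}{1397}$ ($I = \frac{124}{127 \left(-44\right)} = \frac{124}{-5588} = 124 \left(- \frac{1}{5588}\right) = - \frac{31}{1397} \approx -0.02219$)
$\left(I + x\right) F = \left(- \frac{31}{1397} + 61\right) \frac{128}{155} = \frac{85186}{1397} \cdot \frac{128}{155} = \frac{10903808}{216535}$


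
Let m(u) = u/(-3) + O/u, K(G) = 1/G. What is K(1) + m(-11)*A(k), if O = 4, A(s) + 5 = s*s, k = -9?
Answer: 8317/33 ≈ 252.03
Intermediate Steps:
A(s) = -5 + s² (A(s) = -5 + s*s = -5 + s²)
K(G) = 1/G
m(u) = 4/u - u/3 (m(u) = u/(-3) + 4/u = u*(-⅓) + 4/u = -u/3 + 4/u = 4/u - u/3)
K(1) + m(-11)*A(k) = 1/1 + (4/(-11) - ⅓*(-11))*(-5 + (-9)²) = 1 + (4*(-1/11) + 11/3)*(-5 + 81) = 1 + (-4/11 + 11/3)*76 = 1 + (109/33)*76 = 1 + 8284/33 = 8317/33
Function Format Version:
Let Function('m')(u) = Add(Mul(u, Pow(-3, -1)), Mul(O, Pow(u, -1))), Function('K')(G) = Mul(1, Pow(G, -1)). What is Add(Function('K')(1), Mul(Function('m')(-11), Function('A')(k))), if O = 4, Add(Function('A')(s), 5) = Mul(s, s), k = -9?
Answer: Rational(8317, 33) ≈ 252.03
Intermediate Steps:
Function('A')(s) = Add(-5, Pow(s, 2)) (Function('A')(s) = Add(-5, Mul(s, s)) = Add(-5, Pow(s, 2)))
Function('K')(G) = Pow(G, -1)
Function('m')(u) = Add(Mul(4, Pow(u, -1)), Mul(Rational(-1, 3), u)) (Function('m')(u) = Add(Mul(u, Pow(-3, -1)), Mul(4, Pow(u, -1))) = Add(Mul(u, Rational(-1, 3)), Mul(4, Pow(u, -1))) = Add(Mul(Rational(-1, 3), u), Mul(4, Pow(u, -1))) = Add(Mul(4, Pow(u, -1)), Mul(Rational(-1, 3), u)))
Add(Function('K')(1), Mul(Function('m')(-11), Function('A')(k))) = Add(Pow(1, -1), Mul(Add(Mul(4, Pow(-11, -1)), Mul(Rational(-1, 3), -11)), Add(-5, Pow(-9, 2)))) = Add(1, Mul(Add(Mul(4, Rational(-1, 11)), Rational(11, 3)), Add(-5, 81))) = Add(1, Mul(Add(Rational(-4, 11), Rational(11, 3)), 76)) = Add(1, Mul(Rational(109, 33), 76)) = Add(1, Rational(8284, 33)) = Rational(8317, 33)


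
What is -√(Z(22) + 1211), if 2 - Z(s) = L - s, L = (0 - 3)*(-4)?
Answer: -√1223 ≈ -34.971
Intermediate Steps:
L = 12 (L = -3*(-4) = 12)
Z(s) = -10 + s (Z(s) = 2 - (12 - s) = 2 + (-12 + s) = -10 + s)
-√(Z(22) + 1211) = -√((-10 + 22) + 1211) = -√(12 + 1211) = -√1223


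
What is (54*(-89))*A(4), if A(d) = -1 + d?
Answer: -14418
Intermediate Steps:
(54*(-89))*A(4) = (54*(-89))*(-1 + 4) = -4806*3 = -14418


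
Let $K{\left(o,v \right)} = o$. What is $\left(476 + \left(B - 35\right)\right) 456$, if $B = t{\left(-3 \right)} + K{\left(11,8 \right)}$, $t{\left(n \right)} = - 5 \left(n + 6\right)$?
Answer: $199272$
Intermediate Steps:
$t{\left(n \right)} = -30 - 5 n$ ($t{\left(n \right)} = - 5 \left(6 + n\right) = -30 - 5 n$)
$B = -4$ ($B = \left(-30 - -15\right) + 11 = \left(-30 + 15\right) + 11 = -15 + 11 = -4$)
$\left(476 + \left(B - 35\right)\right) 456 = \left(476 - 39\right) 456 = 437 \cdot 456 = 199272$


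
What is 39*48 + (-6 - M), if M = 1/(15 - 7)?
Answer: 14927/8 ≈ 1865.9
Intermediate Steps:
M = ⅛ (M = 1/8 = ⅛ ≈ 0.12500)
39*48 + (-6 - M) = 39*48 + (-6 - 1*⅛) = 1872 + (-6 - ⅛) = 1872 - 49/8 = 14927/8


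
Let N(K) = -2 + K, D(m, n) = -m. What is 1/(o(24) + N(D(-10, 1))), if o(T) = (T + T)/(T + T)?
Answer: ⅑ ≈ 0.11111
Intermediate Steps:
o(T) = 1 (o(T) = (2*T)/((2*T)) = (2*T)*(1/(2*T)) = 1)
1/(o(24) + N(D(-10, 1))) = 1/(1 + (-2 - 1*(-10))) = 1/(1 + (-2 + 10)) = 1/(1 + 8) = 1/9 = ⅑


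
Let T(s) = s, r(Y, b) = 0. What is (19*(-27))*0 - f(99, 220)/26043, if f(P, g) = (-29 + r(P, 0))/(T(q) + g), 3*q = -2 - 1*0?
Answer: 29/5712098 ≈ 5.0769e-6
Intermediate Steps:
q = -⅔ (q = (-2 - 1*0)/3 = (-2 + 0)/3 = (⅓)*(-2) = -⅔ ≈ -0.66667)
f(P, g) = -29/(-⅔ + g) (f(P, g) = (-29 + 0)/(-⅔ + g) = -29/(-⅔ + g))
(19*(-27))*0 - f(99, 220)/26043 = (19*(-27))*0 - (-87/(-2 + 3*220))/26043 = -513*0 - (-87/(-2 + 660))/26043 = 0 - (-87/658)/26043 = 0 - (-87*1/658)/26043 = 0 - (-87)/(658*26043) = 0 - 1*(-29/5712098) = 0 + 29/5712098 = 29/5712098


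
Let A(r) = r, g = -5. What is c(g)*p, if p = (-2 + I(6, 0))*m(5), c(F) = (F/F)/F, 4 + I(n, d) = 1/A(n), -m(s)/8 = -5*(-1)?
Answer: -140/3 ≈ -46.667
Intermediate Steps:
m(s) = -40 (m(s) = -(-40)*(-1) = -8*5 = -40)
I(n, d) = -4 + 1/n
c(F) = 1/F
p = 700/3 (p = (-2 + (-4 + 1/6))*(-40) = (-2 - 23/6)*(-40) = -35/6*(-40) = 700/3 ≈ 233.33)
c(g)*p = (700/3)/(-5) = -1/5*700/3 = -140/3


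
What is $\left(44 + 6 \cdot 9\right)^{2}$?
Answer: $9604$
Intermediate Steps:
$\left(44 + 6 \cdot 9\right)^{2} = \left(44 + 54\right)^{2} = 98^{2} = 9604$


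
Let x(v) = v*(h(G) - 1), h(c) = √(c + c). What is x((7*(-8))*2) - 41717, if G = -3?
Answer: -41605 - 112*I*√6 ≈ -41605.0 - 274.34*I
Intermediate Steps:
h(c) = √2*√c (h(c) = √(2*c) = √2*√c)
x(v) = v*(-1 + I*√6) (x(v) = v*(√2*√(-3) - 1) = v*(√2*(I*√3) - 1) = v*(I*√6 - 1) = v*(-1 + I*√6))
x((7*(-8))*2) - 41717 = ((7*(-8))*2)*(-1 + I*√6) - 41717 = (-56*2)*(-1 + I*√6) - 41717 = -112*(-1 + I*√6) - 41717 = (112 - 112*I*√6) - 41717 = -41605 - 112*I*√6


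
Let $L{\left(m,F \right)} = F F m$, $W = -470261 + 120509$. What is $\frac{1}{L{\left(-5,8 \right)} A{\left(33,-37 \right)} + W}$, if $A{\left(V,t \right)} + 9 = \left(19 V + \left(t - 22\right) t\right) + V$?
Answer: $- \frac{1}{1256632} \approx -7.9578 \cdot 10^{-7}$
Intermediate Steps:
$A{\left(V,t \right)} = -9 + 20 V + t \left(-22 + t\right)$ ($A{\left(V,t \right)} = -9 + \left(\left(19 V + \left(t - 22\right) t\right) + V\right) = -9 + \left(\left(19 V + \left(-22 + t\right) t\right) + V\right) = -9 + \left(\left(19 V + t \left(-22 + t\right)\right) + V\right) = -9 + \left(20 V + t \left(-22 + t\right)\right) = -9 + 20 V + t \left(-22 + t\right)$)
$W = -349752$
$L{\left(m,F \right)} = m F^{2}$ ($L{\left(m,F \right)} = F^{2} m = m F^{2}$)
$\frac{1}{L{\left(-5,8 \right)} A{\left(33,-37 \right)} + W} = \frac{1}{- 5 \cdot 8^{2} \left(-9 + \left(-37\right)^{2} - -814 + 20 \cdot 33\right) - 349752} = \frac{1}{\left(-5\right) 64 \left(-9 + 1369 + 814 + 660\right) - 349752} = \frac{1}{\left(-320\right) 2834 - 349752} = \frac{1}{-906880 - 349752} = \frac{1}{-1256632} = - \frac{1}{1256632}$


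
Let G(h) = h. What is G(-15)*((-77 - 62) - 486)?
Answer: 9375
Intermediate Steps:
G(-15)*((-77 - 62) - 486) = -15*((-77 - 62) - 486) = -15*(-139 - 486) = -15*(-625) = 9375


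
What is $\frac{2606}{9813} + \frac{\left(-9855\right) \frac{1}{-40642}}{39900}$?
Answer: $\frac{281735165461}{1060861056360} \approx 0.26557$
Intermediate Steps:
$\frac{2606}{9813} + \frac{\left(-9855\right) \frac{1}{-40642}}{39900} = 2606 \cdot \frac{1}{9813} + \left(-9855\right) \left(- \frac{1}{40642}\right) \frac{1}{39900} = \frac{2606}{9813} + \frac{9855}{40642} \cdot \frac{1}{39900} = \frac{2606}{9813} + \frac{657}{108107720} = \frac{281735165461}{1060861056360}$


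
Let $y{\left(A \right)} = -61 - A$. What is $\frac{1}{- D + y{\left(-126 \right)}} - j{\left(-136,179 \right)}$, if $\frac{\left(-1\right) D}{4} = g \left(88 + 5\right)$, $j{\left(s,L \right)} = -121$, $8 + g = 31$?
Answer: $\frac{1043142}{8621} \approx 121.0$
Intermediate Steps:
$g = 23$ ($g = -8 + 31 = 23$)
$D = -8556$ ($D = - 4 \cdot 23 \left(88 + 5\right) = - 4 \cdot 23 \cdot 93 = \left(-4\right) 2139 = -8556$)
$\frac{1}{- D + y{\left(-126 \right)}} - j{\left(-136,179 \right)} = \frac{1}{\left(-1\right) \left(-8556\right) - -65} - -121 = \frac{1}{8556 + \left(-61 + 126\right)} + 121 = \frac{1}{8556 + 65} + 121 = \frac{1}{8621} + 121 = \frac{1043142}{8621}$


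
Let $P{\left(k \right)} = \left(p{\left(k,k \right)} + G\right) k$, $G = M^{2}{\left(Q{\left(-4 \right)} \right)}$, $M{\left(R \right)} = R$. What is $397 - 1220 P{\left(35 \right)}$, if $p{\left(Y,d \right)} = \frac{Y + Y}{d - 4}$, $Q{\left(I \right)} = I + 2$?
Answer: $- \frac{8271493}{31} \approx -2.6682 \cdot 10^{5}$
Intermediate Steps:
$Q{\left(I \right)} = 2 + I$
$p{\left(Y,d \right)} = \frac{2 Y}{-4 + d}$
$G = 4$ ($G = \left(2 - 4\right)^{2} = \left(-2\right)^{2} = 4$)
$P{\left(k \right)} = k \left(4 + \frac{2 k}{-4 + k}\right)$ ($P{\left(k \right)} = \left(\frac{2 k}{-4 + k} + 4\right) k = \left(4 + \frac{2 k}{-4 + k}\right) k = k \left(4 + \frac{2 k}{-4 + k}\right)$)
$397 - 1220 P{\left(35 \right)} = 397 - 1220 \cdot 2 \cdot 35 \frac{1}{-4 + 35} \left(-8 + 3 \cdot 35\right) = 397 - 1220 \cdot 2 \cdot 35 \cdot \frac{1}{31} \left(-8 + 105\right) = 397 - 1220 \cdot 2 \cdot 35 \cdot \frac{1}{31} \cdot 97 = 397 - \frac{8283800}{31} = - \frac{8271493}{31}$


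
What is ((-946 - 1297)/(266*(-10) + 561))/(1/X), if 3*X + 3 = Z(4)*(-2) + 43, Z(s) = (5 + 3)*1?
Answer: 17944/2099 ≈ 8.5488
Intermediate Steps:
Z(s) = 8 (Z(s) = 8*1 = 8)
X = 8 (X = -1 + (8*(-2) + 43)/3 = -1 + (-16 + 43)/3 = -1 + (⅓)*27 = -1 + 9 = 8)
((-946 - 1297)/(266*(-10) + 561))/(1/X) = ((-946 - 1297)/(266*(-10) + 561))/(1/8) = (-2243/(-2660 + 561))/(⅛) = -2243/(-2099)*8 = -2243*(-1/2099)*8 = (2243/2099)*8 = 17944/2099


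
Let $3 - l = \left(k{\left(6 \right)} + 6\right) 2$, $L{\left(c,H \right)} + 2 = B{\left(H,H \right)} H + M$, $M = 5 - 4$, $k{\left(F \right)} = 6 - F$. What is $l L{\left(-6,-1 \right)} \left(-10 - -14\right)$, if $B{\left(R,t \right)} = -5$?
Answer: $-144$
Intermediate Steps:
$M = 1$
$L{\left(c,H \right)} = -1 - 5 H$ ($L{\left(c,H \right)} = -2 - \left(-1 + 5 H\right) = -1 - 5 H$)
$l = -9$ ($l = 3 - \left(\left(6 - 6\right) + 6\right) 2 = 3 - \left(0 + 6\right) 2 = 3 - 6 \cdot 2 = 3 - 12 = -9$)
$l L{\left(-6,-1 \right)} \left(-10 - -14\right) = - 9 \left(-1 - -5\right) \left(-10 - -14\right) = - 9 \left(-1 + 5\right) \left(-10 + 14\right) = \left(-9\right) 4 \cdot 4 = \left(-36\right) 4 = -144$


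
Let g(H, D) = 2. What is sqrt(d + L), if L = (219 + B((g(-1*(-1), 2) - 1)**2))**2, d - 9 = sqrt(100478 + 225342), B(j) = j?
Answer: sqrt(48409 + 2*sqrt(81455)) ≈ 221.31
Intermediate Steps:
d = 9 + 2*sqrt(81455) (d = 9 + sqrt(100478 + 225342) = 9 + sqrt(325820) = 9 + 2*sqrt(81455) ≈ 579.81)
L = 48400 (L = (219 + (2 - 1)**2)**2 = (219 + 1**2)**2 = (219 + 1)**2 = 220**2 = 48400)
sqrt(d + L) = sqrt((9 + 2*sqrt(81455)) + 48400) = sqrt(48409 + 2*sqrt(81455))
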